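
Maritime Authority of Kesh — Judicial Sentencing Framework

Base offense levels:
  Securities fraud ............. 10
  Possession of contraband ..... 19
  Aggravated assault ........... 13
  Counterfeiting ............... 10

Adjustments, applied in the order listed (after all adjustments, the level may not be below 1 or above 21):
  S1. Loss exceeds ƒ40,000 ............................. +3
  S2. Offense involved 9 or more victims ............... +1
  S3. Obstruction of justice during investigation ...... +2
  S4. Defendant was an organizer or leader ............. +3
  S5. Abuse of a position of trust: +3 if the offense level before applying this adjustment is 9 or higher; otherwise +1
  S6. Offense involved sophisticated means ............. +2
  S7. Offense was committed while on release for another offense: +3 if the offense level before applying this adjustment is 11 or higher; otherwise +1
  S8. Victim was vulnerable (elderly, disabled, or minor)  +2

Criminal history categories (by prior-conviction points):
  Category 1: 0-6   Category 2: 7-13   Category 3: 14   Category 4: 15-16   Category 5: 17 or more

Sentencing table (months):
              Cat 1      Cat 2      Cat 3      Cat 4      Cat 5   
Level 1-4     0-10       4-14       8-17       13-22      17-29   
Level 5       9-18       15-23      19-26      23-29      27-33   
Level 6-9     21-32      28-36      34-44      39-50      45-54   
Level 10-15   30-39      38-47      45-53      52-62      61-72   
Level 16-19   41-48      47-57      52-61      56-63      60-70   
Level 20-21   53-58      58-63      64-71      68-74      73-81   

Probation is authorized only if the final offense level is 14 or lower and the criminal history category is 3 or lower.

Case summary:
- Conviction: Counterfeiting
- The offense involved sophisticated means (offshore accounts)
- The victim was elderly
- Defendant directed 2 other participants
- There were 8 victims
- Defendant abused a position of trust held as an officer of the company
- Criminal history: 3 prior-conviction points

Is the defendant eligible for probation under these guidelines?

Base offense level for counterfeiting: 10.
S1 does not apply.
S2 does not apply.
S3 does not apply.
S4 applies: 10 + 3 = 13.
S5 applies (level before this adjustment is 13 ≥ 9, so +3): 13 + 3 = 16.
S6 applies: 16 + 2 = 18.
S8 applies: 18 + 2 = 20.
Final offense level: 20.
Criminal history: 3 prior points → Category 1 (0-6).
Level 20 falls in the 20-21 band.
Grid: Level 20-21 × Category 1 = 53-58 months.
Probation check: level 20 > 14 and category 1 ≤ 3 → not eligible.

No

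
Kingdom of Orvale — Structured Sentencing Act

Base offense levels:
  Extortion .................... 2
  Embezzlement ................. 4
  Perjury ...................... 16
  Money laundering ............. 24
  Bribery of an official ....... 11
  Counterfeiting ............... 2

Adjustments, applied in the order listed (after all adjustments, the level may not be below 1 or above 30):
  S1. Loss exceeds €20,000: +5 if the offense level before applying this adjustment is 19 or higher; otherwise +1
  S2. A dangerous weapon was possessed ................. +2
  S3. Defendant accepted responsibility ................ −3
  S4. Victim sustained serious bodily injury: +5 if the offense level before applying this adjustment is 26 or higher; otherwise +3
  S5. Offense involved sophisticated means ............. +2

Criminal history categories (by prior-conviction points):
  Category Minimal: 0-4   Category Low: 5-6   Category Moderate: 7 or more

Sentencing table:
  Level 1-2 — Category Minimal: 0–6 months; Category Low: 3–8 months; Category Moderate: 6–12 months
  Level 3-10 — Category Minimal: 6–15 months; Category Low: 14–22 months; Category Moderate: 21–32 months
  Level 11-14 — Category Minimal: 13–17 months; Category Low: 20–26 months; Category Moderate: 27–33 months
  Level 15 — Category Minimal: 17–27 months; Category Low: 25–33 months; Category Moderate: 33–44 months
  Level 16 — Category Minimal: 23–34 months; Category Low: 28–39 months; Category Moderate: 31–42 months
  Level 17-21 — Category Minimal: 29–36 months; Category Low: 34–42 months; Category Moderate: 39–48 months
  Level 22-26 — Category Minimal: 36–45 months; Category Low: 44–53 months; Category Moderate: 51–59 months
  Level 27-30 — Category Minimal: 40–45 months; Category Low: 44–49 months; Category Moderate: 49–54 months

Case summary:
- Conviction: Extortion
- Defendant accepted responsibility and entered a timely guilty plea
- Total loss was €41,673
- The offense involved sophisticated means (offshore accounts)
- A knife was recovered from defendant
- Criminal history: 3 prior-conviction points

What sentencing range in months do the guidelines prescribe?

6-15 months

Base offense level for extortion: 2.
S1 applies (level before this adjustment is 2 < 19, so +1): 2 + 1 = 3.
S2 applies: 3 + 2 = 5.
S3 applies: 5 − 3 = 2.
S5 applies: 2 + 2 = 4.
Final offense level: 4.
Criminal history: 3 prior points → Category Minimal (0-4).
Level 4 falls in the 3-10 band.
Grid: Level 3-10 × Category Minimal = 6-15 months.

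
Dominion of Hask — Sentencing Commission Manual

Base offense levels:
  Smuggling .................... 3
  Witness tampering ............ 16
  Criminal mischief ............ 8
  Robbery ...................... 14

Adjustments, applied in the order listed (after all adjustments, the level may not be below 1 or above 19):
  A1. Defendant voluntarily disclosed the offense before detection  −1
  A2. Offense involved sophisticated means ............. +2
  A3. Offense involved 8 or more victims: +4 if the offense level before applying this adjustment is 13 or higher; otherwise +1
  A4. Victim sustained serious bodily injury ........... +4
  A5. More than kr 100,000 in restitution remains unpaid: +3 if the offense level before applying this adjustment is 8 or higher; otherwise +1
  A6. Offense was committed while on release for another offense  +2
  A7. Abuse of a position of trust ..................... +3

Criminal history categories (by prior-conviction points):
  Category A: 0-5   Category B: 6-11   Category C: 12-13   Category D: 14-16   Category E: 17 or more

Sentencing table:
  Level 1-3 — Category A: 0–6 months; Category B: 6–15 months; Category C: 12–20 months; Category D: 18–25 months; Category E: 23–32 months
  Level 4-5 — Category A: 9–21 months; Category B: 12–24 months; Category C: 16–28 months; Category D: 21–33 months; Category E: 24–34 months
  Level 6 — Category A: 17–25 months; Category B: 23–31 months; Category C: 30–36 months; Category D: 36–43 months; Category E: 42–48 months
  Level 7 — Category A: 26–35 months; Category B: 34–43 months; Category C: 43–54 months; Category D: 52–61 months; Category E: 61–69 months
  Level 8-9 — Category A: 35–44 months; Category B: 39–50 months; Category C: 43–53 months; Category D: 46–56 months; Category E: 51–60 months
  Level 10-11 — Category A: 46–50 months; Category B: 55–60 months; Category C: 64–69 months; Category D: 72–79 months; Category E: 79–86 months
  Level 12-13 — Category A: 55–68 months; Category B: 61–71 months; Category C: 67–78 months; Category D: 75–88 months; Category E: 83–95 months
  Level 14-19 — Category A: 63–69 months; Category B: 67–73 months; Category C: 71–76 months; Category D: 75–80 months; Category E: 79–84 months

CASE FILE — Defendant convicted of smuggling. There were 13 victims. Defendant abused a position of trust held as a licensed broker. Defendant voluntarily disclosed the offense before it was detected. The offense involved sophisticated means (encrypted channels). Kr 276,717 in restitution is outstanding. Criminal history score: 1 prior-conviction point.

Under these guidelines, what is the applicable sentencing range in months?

35-44 months

Base offense level for smuggling: 3.
A1 applies: 3 − 1 = 2.
A2 applies: 2 + 2 = 4.
A3 applies (level before this adjustment is 4 < 13, so +1): 4 + 1 = 5.
A5 applies (level before this adjustment is 5 < 8, so +1): 5 + 1 = 6.
A6 does not apply.
A7 applies: 6 + 3 = 9.
Final offense level: 9.
Criminal history: 1 prior point → Category A (0-5).
Level 9 falls in the 8-9 band.
Grid: Level 8-9 × Category A = 35-44 months.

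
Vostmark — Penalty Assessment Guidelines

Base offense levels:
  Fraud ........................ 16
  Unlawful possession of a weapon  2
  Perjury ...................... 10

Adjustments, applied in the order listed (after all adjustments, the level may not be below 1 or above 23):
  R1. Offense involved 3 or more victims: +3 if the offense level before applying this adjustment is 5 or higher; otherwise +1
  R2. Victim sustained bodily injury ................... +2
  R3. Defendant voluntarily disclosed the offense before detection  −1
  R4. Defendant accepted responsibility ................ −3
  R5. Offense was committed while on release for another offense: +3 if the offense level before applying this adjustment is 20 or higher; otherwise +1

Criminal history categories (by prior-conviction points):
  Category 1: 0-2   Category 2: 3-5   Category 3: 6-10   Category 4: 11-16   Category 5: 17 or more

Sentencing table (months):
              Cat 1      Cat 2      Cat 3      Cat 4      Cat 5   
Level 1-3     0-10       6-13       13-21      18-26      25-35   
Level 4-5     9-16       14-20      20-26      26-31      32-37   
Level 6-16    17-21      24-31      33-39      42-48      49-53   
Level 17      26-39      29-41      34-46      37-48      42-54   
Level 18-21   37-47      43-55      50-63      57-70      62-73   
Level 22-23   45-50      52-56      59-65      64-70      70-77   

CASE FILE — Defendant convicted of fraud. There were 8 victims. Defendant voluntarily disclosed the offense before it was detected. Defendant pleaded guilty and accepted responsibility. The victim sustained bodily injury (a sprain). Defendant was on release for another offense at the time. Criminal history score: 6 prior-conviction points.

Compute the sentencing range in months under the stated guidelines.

Base offense level for fraud: 16.
R1 applies (level before this adjustment is 16 ≥ 5, so +3): 16 + 3 = 19.
R2 applies: 19 + 2 = 21.
R3 applies: 21 − 1 = 20.
R4 applies: 20 − 3 = 17.
R5 applies (level before this adjustment is 17 < 20, so +1): 17 + 1 = 18.
Final offense level: 18.
Criminal history: 6 prior points → Category 3 (6-10).
Level 18 falls in the 18-21 band.
Grid: Level 18-21 × Category 3 = 50-63 months.

50-63 months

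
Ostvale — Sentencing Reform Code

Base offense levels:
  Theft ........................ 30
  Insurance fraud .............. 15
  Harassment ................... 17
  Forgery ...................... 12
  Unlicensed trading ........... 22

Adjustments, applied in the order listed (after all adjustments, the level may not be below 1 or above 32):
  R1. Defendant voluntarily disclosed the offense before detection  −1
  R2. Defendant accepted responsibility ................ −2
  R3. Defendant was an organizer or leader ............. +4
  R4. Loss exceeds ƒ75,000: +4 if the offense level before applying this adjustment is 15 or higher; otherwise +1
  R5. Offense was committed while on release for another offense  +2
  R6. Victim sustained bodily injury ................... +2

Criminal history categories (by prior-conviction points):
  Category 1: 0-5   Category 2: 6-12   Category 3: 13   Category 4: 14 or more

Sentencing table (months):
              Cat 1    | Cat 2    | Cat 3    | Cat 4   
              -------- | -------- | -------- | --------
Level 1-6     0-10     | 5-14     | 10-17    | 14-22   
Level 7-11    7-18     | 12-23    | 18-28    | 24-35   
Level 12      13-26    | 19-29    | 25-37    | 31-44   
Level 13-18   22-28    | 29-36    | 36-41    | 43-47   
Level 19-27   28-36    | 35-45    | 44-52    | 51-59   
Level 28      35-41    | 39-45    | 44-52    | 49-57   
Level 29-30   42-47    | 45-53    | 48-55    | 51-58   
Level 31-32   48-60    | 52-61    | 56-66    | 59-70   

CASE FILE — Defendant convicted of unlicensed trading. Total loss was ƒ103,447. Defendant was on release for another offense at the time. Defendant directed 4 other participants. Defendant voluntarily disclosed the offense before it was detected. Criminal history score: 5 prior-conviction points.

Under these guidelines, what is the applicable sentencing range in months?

48-60 months

Base offense level for unlicensed trading: 22.
R1 applies: 22 − 1 = 21.
R3 applies: 21 + 4 = 25.
R4 applies (level before this adjustment is 25 ≥ 15, so +4): 25 + 4 = 29.
R5 applies: 29 + 2 = 31.
Final offense level: 31.
Criminal history: 5 prior points → Category 1 (0-5).
Level 31 falls in the 31-32 band.
Grid: Level 31-32 × Category 1 = 48-60 months.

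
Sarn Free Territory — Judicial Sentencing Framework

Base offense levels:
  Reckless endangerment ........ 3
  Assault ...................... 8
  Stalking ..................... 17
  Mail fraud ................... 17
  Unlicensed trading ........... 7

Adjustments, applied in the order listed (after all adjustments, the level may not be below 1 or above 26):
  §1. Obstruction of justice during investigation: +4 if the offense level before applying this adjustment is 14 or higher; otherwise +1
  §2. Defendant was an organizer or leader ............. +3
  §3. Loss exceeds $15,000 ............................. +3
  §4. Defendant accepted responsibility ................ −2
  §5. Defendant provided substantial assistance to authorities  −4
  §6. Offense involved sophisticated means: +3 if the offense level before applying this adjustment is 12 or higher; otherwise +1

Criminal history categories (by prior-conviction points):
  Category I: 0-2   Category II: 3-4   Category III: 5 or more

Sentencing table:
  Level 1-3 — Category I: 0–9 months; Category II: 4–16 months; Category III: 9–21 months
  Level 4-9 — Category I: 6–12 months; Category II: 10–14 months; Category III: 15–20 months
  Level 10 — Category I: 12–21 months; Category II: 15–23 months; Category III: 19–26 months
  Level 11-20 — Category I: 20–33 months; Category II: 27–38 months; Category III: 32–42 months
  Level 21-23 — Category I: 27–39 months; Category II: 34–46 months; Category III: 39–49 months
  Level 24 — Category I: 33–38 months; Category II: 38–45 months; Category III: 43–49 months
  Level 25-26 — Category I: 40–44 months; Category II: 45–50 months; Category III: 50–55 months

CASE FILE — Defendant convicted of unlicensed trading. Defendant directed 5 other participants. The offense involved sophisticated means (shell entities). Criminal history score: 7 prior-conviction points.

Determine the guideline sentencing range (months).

Base offense level for unlicensed trading: 7.
§2 applies: 7 + 3 = 10.
§3 does not apply.
§4 does not apply.
§5 does not apply.
§6 applies (level before this adjustment is 10 < 12, so +1): 10 + 1 = 11.
Final offense level: 11.
Criminal history: 7 prior points → Category III (5+).
Level 11 falls in the 11-20 band.
Grid: Level 11-20 × Category III = 32-42 months.

32-42 months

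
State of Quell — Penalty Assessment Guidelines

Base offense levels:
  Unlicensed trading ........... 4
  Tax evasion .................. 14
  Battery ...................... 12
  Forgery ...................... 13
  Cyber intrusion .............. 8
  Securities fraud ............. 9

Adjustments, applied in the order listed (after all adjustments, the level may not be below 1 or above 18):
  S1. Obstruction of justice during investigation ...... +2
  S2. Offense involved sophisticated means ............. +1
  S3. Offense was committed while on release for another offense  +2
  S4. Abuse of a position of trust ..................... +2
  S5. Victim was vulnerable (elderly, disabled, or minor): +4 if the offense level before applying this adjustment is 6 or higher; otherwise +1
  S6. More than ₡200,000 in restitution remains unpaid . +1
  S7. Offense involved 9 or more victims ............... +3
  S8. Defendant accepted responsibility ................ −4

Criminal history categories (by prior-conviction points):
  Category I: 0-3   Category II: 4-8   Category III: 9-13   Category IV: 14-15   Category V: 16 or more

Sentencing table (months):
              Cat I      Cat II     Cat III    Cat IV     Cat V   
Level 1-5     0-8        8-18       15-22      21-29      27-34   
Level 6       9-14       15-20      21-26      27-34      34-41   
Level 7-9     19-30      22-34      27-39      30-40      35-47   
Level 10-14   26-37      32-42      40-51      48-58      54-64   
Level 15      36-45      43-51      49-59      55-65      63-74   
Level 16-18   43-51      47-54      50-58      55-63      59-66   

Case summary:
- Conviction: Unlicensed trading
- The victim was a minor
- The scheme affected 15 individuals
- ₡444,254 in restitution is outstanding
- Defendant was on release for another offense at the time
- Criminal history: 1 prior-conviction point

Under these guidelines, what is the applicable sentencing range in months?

Base offense level for unlicensed trading: 4.
S1 does not apply.
S2 does not apply.
S3 applies: 4 + 2 = 6.
S5 applies (level before this adjustment is 6 ≥ 6, so +4): 6 + 4 = 10.
S6 applies: 10 + 1 = 11.
S7 applies: 11 + 3 = 14.
S8 does not apply.
Final offense level: 14.
Criminal history: 1 prior point → Category I (0-3).
Level 14 falls in the 10-14 band.
Grid: Level 10-14 × Category I = 26-37 months.

26-37 months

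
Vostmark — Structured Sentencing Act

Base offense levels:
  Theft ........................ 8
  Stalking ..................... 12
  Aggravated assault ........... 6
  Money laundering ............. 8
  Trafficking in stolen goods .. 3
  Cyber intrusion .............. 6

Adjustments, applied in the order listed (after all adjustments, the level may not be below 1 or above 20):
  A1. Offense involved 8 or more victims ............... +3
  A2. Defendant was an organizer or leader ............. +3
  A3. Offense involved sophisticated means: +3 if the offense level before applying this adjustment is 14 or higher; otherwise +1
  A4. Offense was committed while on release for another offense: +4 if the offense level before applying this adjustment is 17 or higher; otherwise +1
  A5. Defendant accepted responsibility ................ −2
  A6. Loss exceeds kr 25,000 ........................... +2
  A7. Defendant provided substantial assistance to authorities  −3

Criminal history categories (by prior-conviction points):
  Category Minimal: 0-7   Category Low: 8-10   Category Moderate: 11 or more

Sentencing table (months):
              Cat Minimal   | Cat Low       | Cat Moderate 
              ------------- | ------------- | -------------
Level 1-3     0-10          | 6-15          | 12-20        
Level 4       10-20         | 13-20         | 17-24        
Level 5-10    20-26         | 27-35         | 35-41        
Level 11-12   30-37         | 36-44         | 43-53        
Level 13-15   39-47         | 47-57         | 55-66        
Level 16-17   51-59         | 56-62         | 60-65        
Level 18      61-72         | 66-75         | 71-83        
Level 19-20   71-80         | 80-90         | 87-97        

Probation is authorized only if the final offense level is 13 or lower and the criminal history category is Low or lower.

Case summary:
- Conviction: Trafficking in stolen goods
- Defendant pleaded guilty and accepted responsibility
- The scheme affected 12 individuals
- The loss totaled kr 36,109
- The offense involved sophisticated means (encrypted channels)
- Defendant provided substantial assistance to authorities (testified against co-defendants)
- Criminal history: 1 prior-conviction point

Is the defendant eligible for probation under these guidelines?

Base offense level for trafficking in stolen goods: 3.
A1 applies: 3 + 3 = 6.
A2 does not apply.
A3 applies (level before this adjustment is 6 < 14, so +1): 6 + 1 = 7.
A4 does not apply.
A5 applies: 7 − 2 = 5.
A6 applies: 5 + 2 = 7.
A7 applies: 7 − 3 = 4.
Final offense level: 4.
Criminal history: 1 prior point → Category Minimal (0-7).
Level 4 falls in the 4 band.
Grid: Level 4 × Category Minimal = 10-20 months.
Probation check: level 4 ≤ 13 and category Minimal ≤ Low → eligible.

Yes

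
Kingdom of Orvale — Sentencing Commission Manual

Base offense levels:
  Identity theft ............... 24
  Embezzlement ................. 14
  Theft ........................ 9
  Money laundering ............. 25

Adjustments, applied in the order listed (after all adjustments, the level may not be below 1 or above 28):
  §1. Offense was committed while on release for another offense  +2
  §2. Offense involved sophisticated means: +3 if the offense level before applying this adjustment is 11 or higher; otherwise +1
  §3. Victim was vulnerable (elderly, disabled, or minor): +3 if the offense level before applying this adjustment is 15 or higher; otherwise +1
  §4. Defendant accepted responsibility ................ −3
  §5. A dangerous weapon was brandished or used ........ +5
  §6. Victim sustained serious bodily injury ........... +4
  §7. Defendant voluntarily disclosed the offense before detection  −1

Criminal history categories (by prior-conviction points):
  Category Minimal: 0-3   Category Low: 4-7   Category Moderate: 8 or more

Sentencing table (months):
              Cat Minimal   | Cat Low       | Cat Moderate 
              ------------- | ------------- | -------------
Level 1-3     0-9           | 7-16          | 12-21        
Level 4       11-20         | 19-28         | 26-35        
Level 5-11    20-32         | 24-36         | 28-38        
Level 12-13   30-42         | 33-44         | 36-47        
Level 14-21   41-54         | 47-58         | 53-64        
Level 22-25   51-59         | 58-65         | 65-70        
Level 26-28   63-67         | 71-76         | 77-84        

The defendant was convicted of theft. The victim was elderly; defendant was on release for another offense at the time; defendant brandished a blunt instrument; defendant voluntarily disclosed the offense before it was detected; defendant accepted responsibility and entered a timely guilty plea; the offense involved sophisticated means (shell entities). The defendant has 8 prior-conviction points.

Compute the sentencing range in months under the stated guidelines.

Base offense level for theft: 9.
§1 applies: 9 + 2 = 11.
§2 applies (level before this adjustment is 11 ≥ 11, so +3): 11 + 3 = 14.
§3 applies (level before this adjustment is 14 < 15, so +1): 14 + 1 = 15.
§4 applies: 15 − 3 = 12.
§5 applies: 12 + 5 = 17.
§7 applies: 17 − 1 = 16.
Final offense level: 16.
Criminal history: 8 prior points → Category Moderate (8+).
Level 16 falls in the 14-21 band.
Grid: Level 14-21 × Category Moderate = 53-64 months.

53-64 months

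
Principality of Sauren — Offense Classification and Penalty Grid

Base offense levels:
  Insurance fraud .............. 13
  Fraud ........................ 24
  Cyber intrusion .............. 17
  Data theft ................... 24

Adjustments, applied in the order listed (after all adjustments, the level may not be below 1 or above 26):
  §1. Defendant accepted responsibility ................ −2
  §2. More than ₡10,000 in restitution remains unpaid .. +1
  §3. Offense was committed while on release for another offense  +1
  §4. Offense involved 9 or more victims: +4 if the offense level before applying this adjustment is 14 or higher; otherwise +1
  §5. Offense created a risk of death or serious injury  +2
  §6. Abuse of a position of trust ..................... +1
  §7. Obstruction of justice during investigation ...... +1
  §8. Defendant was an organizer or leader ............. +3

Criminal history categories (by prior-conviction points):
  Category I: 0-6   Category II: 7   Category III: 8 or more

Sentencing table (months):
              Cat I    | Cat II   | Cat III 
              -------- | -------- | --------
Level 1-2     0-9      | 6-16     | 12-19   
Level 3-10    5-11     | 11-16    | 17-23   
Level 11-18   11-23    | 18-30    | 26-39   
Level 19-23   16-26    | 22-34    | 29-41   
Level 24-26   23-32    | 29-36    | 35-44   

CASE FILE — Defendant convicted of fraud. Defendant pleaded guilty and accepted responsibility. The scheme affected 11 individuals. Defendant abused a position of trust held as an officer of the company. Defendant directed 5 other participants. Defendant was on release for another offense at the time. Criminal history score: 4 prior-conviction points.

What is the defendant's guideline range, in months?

Base offense level for fraud: 24.
§1 applies: 24 − 2 = 22.
§3 applies: 22 + 1 = 23.
§4 applies (level before this adjustment is 23 ≥ 14, so +4): 23 + 4 = 27.
§5 does not apply.
§6 applies: 27 + 1 = 28.
§8 applies: 28 + 3 = 31.
Level 31 exceeds the maximum of 26; capped at 26.
Final offense level: 26.
Criminal history: 4 prior points → Category I (0-6).
Level 26 falls in the 24-26 band.
Grid: Level 24-26 × Category I = 23-32 months.

23-32 months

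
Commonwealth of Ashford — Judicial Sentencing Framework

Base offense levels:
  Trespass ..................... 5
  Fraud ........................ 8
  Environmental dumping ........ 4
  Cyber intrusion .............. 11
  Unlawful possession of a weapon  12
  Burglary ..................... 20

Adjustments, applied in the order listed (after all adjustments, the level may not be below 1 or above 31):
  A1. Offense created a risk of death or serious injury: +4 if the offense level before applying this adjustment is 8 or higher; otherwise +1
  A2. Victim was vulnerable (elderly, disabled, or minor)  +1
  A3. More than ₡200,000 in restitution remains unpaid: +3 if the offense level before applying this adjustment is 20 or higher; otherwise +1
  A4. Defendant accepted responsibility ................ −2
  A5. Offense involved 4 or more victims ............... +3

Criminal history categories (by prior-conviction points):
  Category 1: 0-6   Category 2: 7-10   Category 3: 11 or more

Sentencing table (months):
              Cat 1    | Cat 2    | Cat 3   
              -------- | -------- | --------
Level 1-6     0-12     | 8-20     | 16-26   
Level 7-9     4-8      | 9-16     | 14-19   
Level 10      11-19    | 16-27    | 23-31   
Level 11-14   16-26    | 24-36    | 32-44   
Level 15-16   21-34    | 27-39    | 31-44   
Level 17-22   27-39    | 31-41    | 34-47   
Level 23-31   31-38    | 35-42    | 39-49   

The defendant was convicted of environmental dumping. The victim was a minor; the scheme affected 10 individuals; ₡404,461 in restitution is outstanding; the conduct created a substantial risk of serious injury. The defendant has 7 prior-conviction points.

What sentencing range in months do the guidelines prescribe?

Base offense level for environmental dumping: 4.
A1 applies (level before this adjustment is 4 < 8, so +1): 4 + 1 = 5.
A2 applies: 5 + 1 = 6.
A3 applies (level before this adjustment is 6 < 20, so +1): 6 + 1 = 7.
A4 does not apply.
A5 applies: 7 + 3 = 10.
Final offense level: 10.
Criminal history: 7 prior points → Category 2 (7-10).
Level 10 falls in the 10 band.
Grid: Level 10 × Category 2 = 16-27 months.

16-27 months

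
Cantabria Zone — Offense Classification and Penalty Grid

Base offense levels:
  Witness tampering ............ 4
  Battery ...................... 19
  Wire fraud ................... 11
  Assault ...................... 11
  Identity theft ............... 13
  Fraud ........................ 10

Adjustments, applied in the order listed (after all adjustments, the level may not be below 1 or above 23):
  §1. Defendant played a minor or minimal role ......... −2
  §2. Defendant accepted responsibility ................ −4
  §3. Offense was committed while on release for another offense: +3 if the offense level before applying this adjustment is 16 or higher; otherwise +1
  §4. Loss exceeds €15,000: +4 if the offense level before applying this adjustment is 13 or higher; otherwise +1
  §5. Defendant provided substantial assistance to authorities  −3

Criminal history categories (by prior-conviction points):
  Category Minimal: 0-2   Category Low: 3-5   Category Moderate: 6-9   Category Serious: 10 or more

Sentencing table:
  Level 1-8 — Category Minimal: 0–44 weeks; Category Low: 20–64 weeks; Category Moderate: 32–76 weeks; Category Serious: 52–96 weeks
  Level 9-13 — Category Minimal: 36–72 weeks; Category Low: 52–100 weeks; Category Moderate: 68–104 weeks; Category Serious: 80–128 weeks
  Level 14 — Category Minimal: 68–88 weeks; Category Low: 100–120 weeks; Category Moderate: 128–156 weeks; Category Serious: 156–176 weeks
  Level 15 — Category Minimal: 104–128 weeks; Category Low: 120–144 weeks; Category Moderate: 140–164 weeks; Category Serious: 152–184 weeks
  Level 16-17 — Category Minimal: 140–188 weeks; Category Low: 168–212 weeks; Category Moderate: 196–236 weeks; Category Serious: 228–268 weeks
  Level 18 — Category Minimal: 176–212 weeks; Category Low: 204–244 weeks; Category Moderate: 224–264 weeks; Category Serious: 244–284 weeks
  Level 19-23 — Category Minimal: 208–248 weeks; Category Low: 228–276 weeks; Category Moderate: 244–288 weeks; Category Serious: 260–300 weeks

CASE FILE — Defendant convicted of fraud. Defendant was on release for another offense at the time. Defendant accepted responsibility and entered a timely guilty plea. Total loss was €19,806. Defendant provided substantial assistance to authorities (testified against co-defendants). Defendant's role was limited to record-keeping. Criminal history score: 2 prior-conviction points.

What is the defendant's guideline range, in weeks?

0-44 weeks

Base offense level for fraud: 10.
§1 applies: 10 − 2 = 8.
§2 applies: 8 − 4 = 4.
§3 applies (level before this adjustment is 4 < 16, so +1): 4 + 1 = 5.
§4 applies (level before this adjustment is 5 < 13, so +1): 5 + 1 = 6.
§5 applies: 6 − 3 = 3.
Final offense level: 3.
Criminal history: 2 prior points → Category Minimal (0-2).
Level 3 falls in the 1-8 band.
Grid: Level 1-8 × Category Minimal = 0-44 weeks.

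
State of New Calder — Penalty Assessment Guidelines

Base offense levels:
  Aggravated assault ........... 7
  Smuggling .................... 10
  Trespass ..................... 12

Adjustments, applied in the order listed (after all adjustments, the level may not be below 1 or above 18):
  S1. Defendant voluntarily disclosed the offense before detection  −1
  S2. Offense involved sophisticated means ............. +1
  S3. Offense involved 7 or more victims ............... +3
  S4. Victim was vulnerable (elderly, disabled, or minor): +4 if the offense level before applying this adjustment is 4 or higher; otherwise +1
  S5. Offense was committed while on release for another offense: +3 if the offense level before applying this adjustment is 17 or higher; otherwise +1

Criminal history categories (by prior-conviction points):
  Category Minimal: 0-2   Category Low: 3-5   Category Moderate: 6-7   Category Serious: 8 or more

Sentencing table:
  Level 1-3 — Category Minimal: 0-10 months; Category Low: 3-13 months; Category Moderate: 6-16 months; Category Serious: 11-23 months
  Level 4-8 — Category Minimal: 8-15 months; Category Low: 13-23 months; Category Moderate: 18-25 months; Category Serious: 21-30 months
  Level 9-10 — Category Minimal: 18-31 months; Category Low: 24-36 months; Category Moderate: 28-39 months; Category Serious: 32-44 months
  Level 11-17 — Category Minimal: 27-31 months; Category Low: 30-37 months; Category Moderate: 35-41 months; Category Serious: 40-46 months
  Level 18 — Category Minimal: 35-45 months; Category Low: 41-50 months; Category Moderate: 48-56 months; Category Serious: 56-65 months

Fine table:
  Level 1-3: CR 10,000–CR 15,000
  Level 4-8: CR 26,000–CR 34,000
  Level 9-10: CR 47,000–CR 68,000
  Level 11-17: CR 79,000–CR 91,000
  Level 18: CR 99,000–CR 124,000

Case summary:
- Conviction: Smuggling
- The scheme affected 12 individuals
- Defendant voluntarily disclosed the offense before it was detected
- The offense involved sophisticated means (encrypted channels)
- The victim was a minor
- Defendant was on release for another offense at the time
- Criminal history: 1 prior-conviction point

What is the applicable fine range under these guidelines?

Base offense level for smuggling: 10.
S1 applies: 10 − 1 = 9.
S2 applies: 9 + 1 = 10.
S3 applies: 10 + 3 = 13.
S4 applies (level before this adjustment is 13 ≥ 4, so +4): 13 + 4 = 17.
S5 applies (level before this adjustment is 17 ≥ 17, so +3): 17 + 3 = 20.
Level 20 exceeds the maximum of 18; capped at 18.
Final offense level: 18.
Level 18 falls in the 18 band.
Fine table: Level 18 → CR 99,000–CR 124,000.

CR 99,000–CR 124,000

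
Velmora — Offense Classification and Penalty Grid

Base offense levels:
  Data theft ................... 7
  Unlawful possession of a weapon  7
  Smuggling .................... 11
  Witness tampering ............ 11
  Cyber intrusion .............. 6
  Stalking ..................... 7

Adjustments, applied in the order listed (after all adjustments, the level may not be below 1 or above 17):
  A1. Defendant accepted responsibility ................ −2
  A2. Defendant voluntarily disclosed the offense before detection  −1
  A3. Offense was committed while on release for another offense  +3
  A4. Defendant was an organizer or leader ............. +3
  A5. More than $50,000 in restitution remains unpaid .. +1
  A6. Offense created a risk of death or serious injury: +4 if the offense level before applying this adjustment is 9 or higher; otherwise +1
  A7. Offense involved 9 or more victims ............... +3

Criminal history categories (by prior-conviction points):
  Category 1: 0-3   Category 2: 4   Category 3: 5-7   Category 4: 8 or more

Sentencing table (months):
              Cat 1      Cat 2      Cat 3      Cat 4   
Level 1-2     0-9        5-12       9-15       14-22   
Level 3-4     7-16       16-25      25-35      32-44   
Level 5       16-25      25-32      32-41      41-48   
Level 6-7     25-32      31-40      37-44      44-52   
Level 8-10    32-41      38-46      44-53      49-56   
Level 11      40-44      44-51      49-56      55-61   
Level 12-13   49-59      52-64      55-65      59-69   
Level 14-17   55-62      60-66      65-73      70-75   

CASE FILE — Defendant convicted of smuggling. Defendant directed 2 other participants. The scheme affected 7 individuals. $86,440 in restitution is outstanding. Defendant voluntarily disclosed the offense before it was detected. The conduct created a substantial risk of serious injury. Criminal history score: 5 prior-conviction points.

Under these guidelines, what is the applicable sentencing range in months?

65-73 months

Base offense level for smuggling: 11.
A2 applies: 11 − 1 = 10.
A3 does not apply.
A4 applies: 10 + 3 = 13.
A5 applies: 13 + 1 = 14.
A6 applies (level before this adjustment is 14 ≥ 9, so +4): 14 + 4 = 18.
A7 does not apply.
Level 18 exceeds the maximum of 17; capped at 17.
Final offense level: 17.
Criminal history: 5 prior points → Category 3 (5-7).
Level 17 falls in the 14-17 band.
Grid: Level 14-17 × Category 3 = 65-73 months.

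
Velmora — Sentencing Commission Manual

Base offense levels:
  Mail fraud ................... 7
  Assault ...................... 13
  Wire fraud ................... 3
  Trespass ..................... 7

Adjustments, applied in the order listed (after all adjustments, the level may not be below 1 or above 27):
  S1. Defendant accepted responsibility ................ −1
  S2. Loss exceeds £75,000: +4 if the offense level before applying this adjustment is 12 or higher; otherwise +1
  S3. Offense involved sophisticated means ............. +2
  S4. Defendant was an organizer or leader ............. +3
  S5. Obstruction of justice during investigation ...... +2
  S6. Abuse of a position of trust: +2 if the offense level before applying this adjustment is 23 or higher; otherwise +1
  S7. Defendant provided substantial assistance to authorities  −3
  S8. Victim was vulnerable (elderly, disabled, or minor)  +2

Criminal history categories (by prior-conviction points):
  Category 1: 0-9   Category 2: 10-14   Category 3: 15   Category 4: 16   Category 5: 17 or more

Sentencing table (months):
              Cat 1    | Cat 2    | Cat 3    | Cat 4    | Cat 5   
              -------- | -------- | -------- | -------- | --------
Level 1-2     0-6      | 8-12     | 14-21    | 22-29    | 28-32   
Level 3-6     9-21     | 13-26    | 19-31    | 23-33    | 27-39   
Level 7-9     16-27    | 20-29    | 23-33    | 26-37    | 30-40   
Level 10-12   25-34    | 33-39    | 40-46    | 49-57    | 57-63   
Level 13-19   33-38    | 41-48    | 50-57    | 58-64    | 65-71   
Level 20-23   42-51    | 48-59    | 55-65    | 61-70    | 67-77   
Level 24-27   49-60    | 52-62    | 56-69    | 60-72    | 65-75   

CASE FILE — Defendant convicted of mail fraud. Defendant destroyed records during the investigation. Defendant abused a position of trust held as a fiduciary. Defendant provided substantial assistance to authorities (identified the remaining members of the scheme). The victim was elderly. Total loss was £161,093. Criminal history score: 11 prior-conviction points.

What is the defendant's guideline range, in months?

Base offense level for mail fraud: 7.
S1 does not apply.
S2 applies (level before this adjustment is 7 < 12, so +1): 7 + 1 = 8.
S3 does not apply.
S5 applies: 8 + 2 = 10.
S6 applies (level before this adjustment is 10 < 23, so +1): 10 + 1 = 11.
S7 applies: 11 − 3 = 8.
S8 applies: 8 + 2 = 10.
Final offense level: 10.
Criminal history: 11 prior points → Category 2 (10-14).
Level 10 falls in the 10-12 band.
Grid: Level 10-12 × Category 2 = 33-39 months.

33-39 months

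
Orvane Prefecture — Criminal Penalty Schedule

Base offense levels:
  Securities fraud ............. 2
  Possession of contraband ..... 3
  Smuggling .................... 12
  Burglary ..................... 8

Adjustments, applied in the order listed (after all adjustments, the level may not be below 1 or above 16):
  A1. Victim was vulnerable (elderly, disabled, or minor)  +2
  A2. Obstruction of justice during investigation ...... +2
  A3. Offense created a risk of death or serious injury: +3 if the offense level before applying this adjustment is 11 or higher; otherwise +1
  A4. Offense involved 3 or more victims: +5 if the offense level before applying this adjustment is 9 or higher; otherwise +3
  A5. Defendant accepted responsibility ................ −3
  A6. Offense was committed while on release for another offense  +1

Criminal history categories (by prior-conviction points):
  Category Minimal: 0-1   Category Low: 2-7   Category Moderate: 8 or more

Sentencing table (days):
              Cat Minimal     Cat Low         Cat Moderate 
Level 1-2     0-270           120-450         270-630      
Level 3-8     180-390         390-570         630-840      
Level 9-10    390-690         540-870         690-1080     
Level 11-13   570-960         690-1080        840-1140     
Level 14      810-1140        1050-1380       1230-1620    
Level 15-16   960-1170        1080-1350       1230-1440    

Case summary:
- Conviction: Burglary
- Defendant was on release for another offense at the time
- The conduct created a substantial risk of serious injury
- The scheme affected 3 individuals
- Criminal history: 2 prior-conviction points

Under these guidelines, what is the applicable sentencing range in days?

1080-1350 days

Base offense level for burglary: 8.
A1 does not apply.
A2 does not apply.
A3 applies (level before this adjustment is 8 < 11, so +1): 8 + 1 = 9.
A4 applies (level before this adjustment is 9 ≥ 9, so +5): 9 + 5 = 14.
A5 does not apply.
A6 applies: 14 + 1 = 15.
Final offense level: 15.
Criminal history: 2 prior points → Category Low (2-7).
Level 15 falls in the 15-16 band.
Grid: Level 15-16 × Category Low = 1080-1350 days.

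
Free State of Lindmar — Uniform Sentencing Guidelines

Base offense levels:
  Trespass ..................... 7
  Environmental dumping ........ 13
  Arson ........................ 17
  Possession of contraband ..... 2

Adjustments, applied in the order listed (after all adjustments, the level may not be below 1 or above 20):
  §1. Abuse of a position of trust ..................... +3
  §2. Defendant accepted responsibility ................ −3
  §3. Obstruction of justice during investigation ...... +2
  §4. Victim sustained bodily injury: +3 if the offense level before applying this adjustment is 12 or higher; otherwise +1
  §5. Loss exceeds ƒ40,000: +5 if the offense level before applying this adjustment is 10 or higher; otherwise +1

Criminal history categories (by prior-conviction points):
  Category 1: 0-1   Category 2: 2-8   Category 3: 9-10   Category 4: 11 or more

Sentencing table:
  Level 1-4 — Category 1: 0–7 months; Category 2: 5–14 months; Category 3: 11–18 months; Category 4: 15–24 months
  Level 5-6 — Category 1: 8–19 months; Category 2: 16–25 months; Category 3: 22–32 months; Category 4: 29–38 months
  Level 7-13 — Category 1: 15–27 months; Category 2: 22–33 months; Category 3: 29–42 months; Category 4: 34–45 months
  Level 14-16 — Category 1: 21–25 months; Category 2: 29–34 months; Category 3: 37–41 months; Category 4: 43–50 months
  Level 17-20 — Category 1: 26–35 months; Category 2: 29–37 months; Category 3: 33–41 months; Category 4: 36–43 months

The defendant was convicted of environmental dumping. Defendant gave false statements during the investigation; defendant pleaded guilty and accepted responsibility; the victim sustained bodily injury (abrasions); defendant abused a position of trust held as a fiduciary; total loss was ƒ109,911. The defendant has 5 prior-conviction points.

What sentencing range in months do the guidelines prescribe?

29-37 months

Base offense level for environmental dumping: 13.
§1 applies: 13 + 3 = 16.
§2 applies: 16 − 3 = 13.
§3 applies: 13 + 2 = 15.
§4 applies (level before this adjustment is 15 ≥ 12, so +3): 15 + 3 = 18.
§5 applies (level before this adjustment is 18 ≥ 10, so +5): 18 + 5 = 23.
Level 23 exceeds the maximum of 20; capped at 20.
Final offense level: 20.
Criminal history: 5 prior points → Category 2 (2-8).
Level 20 falls in the 17-20 band.
Grid: Level 17-20 × Category 2 = 29-37 months.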